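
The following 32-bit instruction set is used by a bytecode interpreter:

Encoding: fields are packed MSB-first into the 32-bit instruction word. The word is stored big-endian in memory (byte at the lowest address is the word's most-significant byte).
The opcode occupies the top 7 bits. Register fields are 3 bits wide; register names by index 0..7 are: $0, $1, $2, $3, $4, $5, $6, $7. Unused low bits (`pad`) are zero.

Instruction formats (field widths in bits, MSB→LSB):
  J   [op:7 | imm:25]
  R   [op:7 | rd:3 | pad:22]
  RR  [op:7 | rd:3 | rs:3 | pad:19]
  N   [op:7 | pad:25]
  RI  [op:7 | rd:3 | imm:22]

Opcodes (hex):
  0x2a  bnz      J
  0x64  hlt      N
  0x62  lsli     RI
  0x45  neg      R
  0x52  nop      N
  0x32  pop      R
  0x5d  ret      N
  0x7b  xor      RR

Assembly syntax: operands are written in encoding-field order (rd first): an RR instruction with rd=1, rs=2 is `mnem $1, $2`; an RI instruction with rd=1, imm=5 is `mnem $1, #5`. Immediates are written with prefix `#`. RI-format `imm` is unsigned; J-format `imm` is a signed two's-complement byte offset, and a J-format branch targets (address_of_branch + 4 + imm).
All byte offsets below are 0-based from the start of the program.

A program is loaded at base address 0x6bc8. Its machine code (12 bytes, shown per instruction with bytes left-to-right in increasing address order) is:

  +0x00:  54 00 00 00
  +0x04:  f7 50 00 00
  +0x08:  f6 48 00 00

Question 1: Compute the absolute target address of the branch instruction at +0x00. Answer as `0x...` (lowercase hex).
0x6bcc

off 0x00: read 54 00 00 00 as big → 0x54000000
  opcode bits[31:25]=0x2a: bnz/J
  imm: (w>>0)&0x1ffffff=0x0 → #0
  target = base 0x6bc8 + off 0x00 + 4 + imm 0 = 0x6bcc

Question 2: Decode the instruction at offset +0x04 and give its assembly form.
[04] f7 50 00 00 → 0xf7500000
  opcode bits[31:25]=0x7b: xor/RR
  rd: (w>>22)&0x7=0x5 → $5
  rs: (w>>19)&0x7=0x2 → $2

xor $5, $2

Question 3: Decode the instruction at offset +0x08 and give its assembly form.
xor $1, $1

@+08  big-endian(f6 48 00 00) = 0xf6480000
  op=0xf6480000>>25=0x7b ⇒ xor (RR)
  [24:22] rd=1 = $1
  [21:19] rs=1 = $1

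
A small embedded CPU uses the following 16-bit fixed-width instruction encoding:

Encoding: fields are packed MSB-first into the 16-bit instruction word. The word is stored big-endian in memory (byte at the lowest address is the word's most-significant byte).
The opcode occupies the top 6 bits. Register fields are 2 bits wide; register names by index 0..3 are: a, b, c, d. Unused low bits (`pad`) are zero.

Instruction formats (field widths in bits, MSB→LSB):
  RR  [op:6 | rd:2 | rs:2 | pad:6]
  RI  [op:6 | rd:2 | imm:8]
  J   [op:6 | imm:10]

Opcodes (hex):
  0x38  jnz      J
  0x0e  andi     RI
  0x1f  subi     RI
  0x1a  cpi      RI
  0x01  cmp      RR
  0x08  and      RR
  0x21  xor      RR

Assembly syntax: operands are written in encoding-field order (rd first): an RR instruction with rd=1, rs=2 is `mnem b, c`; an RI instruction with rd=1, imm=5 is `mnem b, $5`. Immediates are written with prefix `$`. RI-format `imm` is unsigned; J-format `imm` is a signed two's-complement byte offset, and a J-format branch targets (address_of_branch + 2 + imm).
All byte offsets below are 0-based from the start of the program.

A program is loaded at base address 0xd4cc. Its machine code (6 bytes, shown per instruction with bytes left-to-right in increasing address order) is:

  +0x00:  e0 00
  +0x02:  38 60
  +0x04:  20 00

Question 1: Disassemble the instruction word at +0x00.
jnz $0

[00] e0 00 → 0xe000
  op=0xe000>>10=0x38 ⇒ jnz (J)
  [9:0] imm=0 = $0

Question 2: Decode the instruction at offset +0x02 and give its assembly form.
andi a, $96

[02] 38 60 → 0x3860
  op=0x3860>>10=0xe ⇒ andi (RI)
  rd: (w>>8)&0x3=0x0 → a
  imm: (w>>0)&0xff=0x60 → $96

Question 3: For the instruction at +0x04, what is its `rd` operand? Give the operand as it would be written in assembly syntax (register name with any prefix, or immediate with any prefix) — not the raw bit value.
a

[04] 20 00 → 0x2000
  opcode bits[15:10]=0x8: and/RR
  rd@[9:8]=0x0 ⇒ a
  rs@[7:6]=0x0 ⇒ a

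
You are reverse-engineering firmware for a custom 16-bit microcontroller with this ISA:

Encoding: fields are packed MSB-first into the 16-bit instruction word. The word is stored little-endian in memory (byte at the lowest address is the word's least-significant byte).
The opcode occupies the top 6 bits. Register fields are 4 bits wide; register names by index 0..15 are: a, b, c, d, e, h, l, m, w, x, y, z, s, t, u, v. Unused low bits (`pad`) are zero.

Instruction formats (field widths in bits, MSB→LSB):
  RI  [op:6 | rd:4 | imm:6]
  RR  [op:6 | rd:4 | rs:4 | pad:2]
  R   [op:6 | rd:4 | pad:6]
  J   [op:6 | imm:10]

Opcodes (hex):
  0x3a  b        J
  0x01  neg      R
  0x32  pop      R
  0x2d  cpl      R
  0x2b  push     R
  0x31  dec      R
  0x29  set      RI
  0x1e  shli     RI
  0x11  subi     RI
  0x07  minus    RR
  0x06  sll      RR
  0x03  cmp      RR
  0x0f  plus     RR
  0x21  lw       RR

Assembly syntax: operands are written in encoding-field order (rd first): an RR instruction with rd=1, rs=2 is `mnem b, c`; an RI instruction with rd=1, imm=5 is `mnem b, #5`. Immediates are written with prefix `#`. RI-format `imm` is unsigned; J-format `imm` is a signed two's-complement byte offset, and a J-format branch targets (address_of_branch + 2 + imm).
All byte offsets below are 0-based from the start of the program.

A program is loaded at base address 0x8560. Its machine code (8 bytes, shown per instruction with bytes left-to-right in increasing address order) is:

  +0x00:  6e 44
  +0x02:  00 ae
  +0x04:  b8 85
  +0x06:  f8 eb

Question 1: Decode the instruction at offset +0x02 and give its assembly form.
push w

off 0x02: read 00 ae as little → 0xae00
  op=0xae00>>10=0x2b ⇒ push (R)
  rd@[9:6]=0x8 ⇒ w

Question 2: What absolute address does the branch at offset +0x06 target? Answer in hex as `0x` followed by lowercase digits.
[06] f8 eb → 0xebf8
  opcode bits[15:10]=0x3a: b/J
  [9:0] imm=1016 (s10→-8) = #-8
  target = base 0x8560 + off 0x06 + 2 + imm -8 = 0x8560

0x8560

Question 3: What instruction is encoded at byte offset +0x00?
[00] 6e 44 → 0x446e
  top 6b → 0x11 → subi [RI]
  rd: (w>>6)&0xf=0x1 → b
  imm: (w>>0)&0x3f=0x2e → #46

subi b, #46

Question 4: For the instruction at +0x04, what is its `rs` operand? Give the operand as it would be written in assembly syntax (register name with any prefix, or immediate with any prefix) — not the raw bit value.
u

+0x04: b8 85 ⇒ word 0x85b8 (little)
  opcode bits[15:10]=0x21: lw/RR
  rd@[9:6]=0x6 ⇒ l
  rs@[5:2]=0xe ⇒ u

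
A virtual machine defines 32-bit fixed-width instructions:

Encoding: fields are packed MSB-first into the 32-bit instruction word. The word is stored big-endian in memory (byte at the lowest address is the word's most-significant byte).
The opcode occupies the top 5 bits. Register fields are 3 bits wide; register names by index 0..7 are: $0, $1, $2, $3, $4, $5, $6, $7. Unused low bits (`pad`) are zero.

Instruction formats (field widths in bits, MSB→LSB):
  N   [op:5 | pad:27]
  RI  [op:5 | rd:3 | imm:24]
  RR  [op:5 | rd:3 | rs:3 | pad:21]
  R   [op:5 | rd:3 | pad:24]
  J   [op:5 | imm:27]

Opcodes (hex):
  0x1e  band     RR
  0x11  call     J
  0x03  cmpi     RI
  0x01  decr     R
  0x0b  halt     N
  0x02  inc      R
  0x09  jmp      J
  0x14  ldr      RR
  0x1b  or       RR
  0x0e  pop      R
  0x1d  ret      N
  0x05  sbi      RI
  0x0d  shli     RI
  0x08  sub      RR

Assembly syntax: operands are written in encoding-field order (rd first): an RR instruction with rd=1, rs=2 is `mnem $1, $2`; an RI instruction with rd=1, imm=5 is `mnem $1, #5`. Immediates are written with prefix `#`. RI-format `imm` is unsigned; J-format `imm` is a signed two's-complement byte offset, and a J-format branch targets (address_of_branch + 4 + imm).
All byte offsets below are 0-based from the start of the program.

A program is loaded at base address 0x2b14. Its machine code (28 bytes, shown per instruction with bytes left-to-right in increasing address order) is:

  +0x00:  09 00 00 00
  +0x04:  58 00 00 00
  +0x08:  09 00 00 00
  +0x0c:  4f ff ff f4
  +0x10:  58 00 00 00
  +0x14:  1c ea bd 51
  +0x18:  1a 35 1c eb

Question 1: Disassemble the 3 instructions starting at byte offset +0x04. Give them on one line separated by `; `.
+0x04: 58 00 00 00 ⇒ word 0x58000000 (big)
  top 5b → 0xb → halt [N]
+0x08: 09 00 00 00 ⇒ word 0x09000000 (big)
  top 5b → 0x1 → decr [R]
  rd@[26:24]=0x1 ⇒ $1
+0x0c: 4f ff ff f4 ⇒ word 0x4ffffff4 (big)
  top 5b → 0x9 → jmp [J]
  imm@[26:0]=0x7fffff4 (s27→-12) ⇒ #-12

halt; decr $1; jmp #-12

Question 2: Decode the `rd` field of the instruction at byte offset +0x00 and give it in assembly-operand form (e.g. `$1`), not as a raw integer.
@+00  big-endian(09 00 00 00) = 0x09000000
  op=0x09000000>>27=0x1 ⇒ decr (R)
  rd: (w>>24)&0x7=0x1 → $1

$1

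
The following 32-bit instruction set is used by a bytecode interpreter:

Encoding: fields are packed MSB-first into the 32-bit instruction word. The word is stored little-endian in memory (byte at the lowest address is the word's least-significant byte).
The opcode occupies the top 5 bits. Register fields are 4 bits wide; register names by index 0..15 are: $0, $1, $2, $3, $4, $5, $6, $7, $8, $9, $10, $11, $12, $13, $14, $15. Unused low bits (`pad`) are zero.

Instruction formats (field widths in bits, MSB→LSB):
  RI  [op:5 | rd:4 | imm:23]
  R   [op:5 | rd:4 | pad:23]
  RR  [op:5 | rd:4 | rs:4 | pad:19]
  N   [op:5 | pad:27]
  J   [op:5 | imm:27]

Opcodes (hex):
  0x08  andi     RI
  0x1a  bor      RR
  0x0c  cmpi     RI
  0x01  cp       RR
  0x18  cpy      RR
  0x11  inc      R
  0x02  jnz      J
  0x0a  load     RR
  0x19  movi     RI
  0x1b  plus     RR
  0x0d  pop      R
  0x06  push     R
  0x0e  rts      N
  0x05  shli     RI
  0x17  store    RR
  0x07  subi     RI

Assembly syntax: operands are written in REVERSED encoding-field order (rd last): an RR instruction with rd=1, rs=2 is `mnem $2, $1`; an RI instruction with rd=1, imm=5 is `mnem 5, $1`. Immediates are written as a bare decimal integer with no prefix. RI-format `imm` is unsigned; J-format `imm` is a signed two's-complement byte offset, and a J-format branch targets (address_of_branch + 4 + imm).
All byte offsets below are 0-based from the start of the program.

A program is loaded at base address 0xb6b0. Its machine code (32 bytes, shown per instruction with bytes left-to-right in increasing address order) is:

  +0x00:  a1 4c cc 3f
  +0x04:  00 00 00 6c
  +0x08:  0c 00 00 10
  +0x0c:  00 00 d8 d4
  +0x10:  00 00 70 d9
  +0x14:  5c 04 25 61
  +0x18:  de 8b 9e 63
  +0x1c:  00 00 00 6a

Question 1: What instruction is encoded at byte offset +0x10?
+0x10: 00 00 70 d9 ⇒ word 0xd9700000 (little)
  top 5b → 0x1b → plus [RR]
  rd@[26:23]=0x2 ⇒ $2
  rs@[22:19]=0xe ⇒ $14

plus $14, $2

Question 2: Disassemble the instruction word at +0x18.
cmpi 2001886, $7

[18] de 8b 9e 63 → 0x639e8bde
  opcode bits[31:27]=0xc: cmpi/RI
  [26:23] rd=7 = $7
  [22:0] imm=2001886 = 2001886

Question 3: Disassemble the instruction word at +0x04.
off 0x04: read 00 00 00 6c as little → 0x6c000000
  top 5b → 0xd → pop [R]
  rd@[26:23]=0x8 ⇒ $8

pop $8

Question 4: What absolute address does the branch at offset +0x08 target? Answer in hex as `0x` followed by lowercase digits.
@+08  little-endian(0c 00 00 10) = 0x1000000c
  op=0x1000000c>>27=0x2 ⇒ jnz (J)
  imm@[26:0]=0xc ⇒ 12
  target = base 0xb6b0 + off 0x08 + 4 + imm 12 = 0xb6c8

0xb6c8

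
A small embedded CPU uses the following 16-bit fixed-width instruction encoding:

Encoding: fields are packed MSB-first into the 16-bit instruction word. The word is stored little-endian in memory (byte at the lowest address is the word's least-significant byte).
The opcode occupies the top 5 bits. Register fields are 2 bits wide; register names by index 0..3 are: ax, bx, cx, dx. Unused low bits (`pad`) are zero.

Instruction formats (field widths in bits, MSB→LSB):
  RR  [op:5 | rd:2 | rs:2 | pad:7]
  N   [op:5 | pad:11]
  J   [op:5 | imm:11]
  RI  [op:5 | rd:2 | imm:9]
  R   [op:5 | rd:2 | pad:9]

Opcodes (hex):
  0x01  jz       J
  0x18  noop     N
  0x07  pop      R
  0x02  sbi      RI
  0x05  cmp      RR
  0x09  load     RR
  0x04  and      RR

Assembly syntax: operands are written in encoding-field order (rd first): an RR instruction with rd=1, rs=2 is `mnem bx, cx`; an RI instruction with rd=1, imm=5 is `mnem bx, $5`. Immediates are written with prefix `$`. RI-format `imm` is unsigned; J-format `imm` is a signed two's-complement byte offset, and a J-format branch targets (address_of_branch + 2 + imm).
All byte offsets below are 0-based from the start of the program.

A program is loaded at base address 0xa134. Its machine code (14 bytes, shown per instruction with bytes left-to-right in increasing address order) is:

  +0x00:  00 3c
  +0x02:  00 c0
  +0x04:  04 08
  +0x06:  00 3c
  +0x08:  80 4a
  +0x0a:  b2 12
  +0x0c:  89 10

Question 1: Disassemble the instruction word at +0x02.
noop

@+02  little-endian(00 c0) = 0xc000
  opcode bits[15:11]=0x18: noop/N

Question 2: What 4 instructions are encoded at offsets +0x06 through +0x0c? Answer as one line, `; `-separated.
pop cx; load bx, bx; sbi bx, $178; sbi ax, $137

off 0x06: read 00 3c as little → 0x3c00
  top 5b → 0x7 → pop [R]
  rd@[10:9]=0x2 ⇒ cx
off 0x08: read 80 4a as little → 0x4a80
  top 5b → 0x9 → load [RR]
  rd@[10:9]=0x1 ⇒ bx
  rs@[8:7]=0x1 ⇒ bx
off 0x0a: read b2 12 as little → 0x12b2
  top 5b → 0x2 → sbi [RI]
  rd@[10:9]=0x1 ⇒ bx
  imm@[8:0]=0xb2 ⇒ $178
off 0x0c: read 89 10 as little → 0x1089
  top 5b → 0x2 → sbi [RI]
  rd@[10:9]=0x0 ⇒ ax
  imm@[8:0]=0x89 ⇒ $137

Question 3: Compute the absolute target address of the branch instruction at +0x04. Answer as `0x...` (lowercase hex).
+0x04: 04 08 ⇒ word 0x0804 (little)
  op=0x0804>>11=0x1 ⇒ jz (J)
  [10:0] imm=4 = $4
  target = base 0xa134 + off 0x04 + 2 + imm 4 = 0xa13e

0xa13e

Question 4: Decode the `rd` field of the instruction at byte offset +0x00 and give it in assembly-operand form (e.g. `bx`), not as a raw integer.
+0x00: 00 3c ⇒ word 0x3c00 (little)
  op=0x3c00>>11=0x7 ⇒ pop (R)
  [10:9] rd=2 = cx

cx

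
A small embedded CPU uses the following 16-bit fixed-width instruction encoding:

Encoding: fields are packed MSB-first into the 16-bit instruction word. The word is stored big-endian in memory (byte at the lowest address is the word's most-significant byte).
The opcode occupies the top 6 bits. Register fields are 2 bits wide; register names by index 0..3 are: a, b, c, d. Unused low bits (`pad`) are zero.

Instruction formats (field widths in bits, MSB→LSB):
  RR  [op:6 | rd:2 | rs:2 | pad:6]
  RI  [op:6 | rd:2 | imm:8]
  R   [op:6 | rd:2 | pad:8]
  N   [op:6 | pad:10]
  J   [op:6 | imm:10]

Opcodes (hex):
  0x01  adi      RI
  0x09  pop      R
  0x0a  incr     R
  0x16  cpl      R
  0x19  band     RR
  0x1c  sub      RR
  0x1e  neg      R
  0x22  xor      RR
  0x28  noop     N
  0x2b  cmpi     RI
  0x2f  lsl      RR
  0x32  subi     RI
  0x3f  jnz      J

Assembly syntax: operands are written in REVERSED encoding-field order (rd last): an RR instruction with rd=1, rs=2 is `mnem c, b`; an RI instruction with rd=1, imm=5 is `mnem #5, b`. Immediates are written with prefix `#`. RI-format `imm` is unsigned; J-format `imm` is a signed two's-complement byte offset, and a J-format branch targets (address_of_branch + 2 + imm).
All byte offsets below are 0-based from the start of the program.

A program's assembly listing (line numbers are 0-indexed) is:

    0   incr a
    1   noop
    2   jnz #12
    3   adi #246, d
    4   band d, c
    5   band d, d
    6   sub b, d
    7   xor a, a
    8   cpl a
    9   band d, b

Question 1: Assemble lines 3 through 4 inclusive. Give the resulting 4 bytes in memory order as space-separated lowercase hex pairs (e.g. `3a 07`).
07 f6 66 c0

line 3 (adi): pack op=0x1:6|rd=3:2|imm=246:8 = 0x07f6; big→ 07 f6
line 4 (band): pack op=0x19:6|rd=2:2|rs=3:2|pad=0:6 = 0x66c0; big→ 66 c0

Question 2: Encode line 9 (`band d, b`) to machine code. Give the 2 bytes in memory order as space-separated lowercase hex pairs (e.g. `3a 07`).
L9: band op=0x19:6|rd=1:2|rs=3:2|pad=0:6 ⇒ 0x65c0 ⇒ big 65 c0

65 c0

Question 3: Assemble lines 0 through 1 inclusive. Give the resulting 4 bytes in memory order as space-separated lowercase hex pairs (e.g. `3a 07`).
L0: incr op=0xa:6|rd=0:2|pad=0:8 ⇒ 0x2800 ⇒ big 28 00
L1: noop op=0x28:6|pad=0:10 ⇒ 0xa000 ⇒ big a0 00

28 00 a0 00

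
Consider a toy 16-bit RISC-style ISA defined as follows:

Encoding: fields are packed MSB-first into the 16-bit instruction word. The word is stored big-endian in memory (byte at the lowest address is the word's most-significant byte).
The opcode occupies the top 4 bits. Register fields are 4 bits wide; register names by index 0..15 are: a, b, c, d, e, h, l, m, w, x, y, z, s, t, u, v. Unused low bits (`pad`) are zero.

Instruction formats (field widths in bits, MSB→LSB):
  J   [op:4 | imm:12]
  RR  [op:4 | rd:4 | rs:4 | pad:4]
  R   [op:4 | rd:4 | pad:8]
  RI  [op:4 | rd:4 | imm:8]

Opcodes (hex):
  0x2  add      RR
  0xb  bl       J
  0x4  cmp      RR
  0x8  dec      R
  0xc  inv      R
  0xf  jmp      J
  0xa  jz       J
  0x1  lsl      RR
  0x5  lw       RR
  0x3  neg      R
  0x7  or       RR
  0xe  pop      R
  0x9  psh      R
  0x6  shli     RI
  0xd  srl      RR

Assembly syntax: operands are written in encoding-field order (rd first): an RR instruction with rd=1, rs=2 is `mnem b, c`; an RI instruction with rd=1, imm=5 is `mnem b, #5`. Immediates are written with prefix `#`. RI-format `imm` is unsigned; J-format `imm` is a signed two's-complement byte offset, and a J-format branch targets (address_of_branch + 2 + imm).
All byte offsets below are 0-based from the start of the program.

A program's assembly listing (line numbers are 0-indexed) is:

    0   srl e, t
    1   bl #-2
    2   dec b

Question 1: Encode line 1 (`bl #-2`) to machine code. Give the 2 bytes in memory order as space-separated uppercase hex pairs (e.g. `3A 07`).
BF FE

L1: bl op=0xb:4|imm=-2:12 ⇒ 0xbffe ⇒ big bf fe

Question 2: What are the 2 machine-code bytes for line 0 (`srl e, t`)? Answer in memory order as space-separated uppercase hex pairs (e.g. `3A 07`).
D4 D0

0. srl fields op=0xd:4|rd=4:4|rs=13:4|pad=0:4 → word d4d0h → d4 d0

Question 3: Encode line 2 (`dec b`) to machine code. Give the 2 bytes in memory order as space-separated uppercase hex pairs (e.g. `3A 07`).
2. dec fields op=0x8:4|rd=1:4|pad=0:8 → word 8100h → 81 00

81 00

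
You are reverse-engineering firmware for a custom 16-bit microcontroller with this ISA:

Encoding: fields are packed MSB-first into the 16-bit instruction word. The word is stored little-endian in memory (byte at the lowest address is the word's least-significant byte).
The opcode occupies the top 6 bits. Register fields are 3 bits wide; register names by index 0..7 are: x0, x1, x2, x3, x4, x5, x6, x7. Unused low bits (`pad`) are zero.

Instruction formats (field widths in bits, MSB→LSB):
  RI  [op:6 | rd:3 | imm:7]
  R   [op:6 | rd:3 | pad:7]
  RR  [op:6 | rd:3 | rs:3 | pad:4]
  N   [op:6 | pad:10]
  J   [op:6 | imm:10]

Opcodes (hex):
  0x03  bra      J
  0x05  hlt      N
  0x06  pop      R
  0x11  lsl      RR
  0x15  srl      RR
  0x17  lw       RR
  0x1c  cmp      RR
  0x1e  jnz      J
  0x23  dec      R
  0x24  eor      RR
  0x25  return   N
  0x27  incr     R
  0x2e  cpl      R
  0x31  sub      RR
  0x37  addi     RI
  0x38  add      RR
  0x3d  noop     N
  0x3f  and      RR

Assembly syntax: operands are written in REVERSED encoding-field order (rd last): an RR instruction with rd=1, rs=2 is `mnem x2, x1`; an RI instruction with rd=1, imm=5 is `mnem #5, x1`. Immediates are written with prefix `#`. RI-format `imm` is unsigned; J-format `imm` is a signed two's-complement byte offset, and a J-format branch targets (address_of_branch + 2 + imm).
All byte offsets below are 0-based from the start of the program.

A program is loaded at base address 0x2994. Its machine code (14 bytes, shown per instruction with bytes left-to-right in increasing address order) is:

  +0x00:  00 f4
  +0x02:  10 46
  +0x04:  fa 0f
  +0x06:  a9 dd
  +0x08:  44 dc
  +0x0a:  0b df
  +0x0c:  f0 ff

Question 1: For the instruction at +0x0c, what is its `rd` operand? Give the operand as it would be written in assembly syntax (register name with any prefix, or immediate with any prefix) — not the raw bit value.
[0c] f0 ff → 0xfff0
  opcode bits[15:10]=0x3f: and/RR
  rd@[9:7]=0x7 ⇒ x7
  rs@[6:4]=0x7 ⇒ x7

x7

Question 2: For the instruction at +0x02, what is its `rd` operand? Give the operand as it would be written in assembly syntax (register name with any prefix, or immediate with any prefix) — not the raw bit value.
x4

[02] 10 46 → 0x4610
  op=0x4610>>10=0x11 ⇒ lsl (RR)
  rd: (w>>7)&0x7=0x4 → x4
  rs: (w>>4)&0x7=0x1 → x1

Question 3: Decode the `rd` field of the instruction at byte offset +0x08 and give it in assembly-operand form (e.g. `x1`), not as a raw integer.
off 0x08: read 44 dc as little → 0xdc44
  op=0xdc44>>10=0x37 ⇒ addi (RI)
  [9:7] rd=0 = x0
  [6:0] imm=68 = #68

x0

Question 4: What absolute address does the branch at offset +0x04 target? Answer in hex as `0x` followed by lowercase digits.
0x2994

+0x04: fa 0f ⇒ word 0x0ffa (little)
  opcode bits[15:10]=0x3: bra/J
  [9:0] imm=1018 (s10→-6) = #-6
  target = base 0x2994 + off 0x04 + 2 + imm -6 = 0x2994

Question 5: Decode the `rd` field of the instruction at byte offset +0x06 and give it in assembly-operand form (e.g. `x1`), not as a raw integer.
@+06  little-endian(a9 dd) = 0xdda9
  op=0xdda9>>10=0x37 ⇒ addi (RI)
  rd@[9:7]=0x3 ⇒ x3
  imm@[6:0]=0x29 ⇒ #41

x3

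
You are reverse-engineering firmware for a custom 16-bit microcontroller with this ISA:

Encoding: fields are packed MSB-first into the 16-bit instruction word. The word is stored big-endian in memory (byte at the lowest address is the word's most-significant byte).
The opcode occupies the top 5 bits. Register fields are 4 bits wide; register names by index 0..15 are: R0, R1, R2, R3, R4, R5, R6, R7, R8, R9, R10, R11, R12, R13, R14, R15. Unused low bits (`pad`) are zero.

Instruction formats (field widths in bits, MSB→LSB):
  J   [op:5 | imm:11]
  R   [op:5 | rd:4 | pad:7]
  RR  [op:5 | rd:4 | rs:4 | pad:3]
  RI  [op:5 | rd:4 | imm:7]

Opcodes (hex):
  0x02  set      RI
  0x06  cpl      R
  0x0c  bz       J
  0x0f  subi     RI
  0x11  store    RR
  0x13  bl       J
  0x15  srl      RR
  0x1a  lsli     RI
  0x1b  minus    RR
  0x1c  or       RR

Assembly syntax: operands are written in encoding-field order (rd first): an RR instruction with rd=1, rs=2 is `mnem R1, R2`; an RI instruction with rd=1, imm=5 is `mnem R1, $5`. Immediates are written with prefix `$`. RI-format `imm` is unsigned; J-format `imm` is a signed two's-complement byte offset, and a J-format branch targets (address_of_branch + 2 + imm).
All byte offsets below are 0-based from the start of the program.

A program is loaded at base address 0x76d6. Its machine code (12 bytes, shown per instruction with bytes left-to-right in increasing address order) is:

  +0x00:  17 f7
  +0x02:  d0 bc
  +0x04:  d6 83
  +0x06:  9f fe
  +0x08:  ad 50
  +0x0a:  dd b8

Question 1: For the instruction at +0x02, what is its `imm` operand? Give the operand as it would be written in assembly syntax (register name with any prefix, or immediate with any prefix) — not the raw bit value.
$60

off 0x02: read d0 bc as big → 0xd0bc
  top 5b → 0x1a → lsli [RI]
  rd@[10:7]=0x1 ⇒ R1
  imm@[6:0]=0x3c ⇒ $60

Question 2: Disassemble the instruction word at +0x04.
+0x04: d6 83 ⇒ word 0xd683 (big)
  opcode bits[15:11]=0x1a: lsli/RI
  rd: (w>>7)&0xf=0xd → R13
  imm: (w>>0)&0x7f=0x3 → $3

lsli R13, $3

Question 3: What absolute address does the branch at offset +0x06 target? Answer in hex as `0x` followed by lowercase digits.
0x76dc

@+06  big-endian(9f fe) = 0x9ffe
  op=0x9ffe>>11=0x13 ⇒ bl (J)
  [10:0] imm=2046 (s11→-2) = $-2
  target = base 0x76d6 + off 0x06 + 2 + imm -2 = 0x76dc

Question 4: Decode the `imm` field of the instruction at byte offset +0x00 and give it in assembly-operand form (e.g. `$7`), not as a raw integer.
off 0x00: read 17 f7 as big → 0x17f7
  top 5b → 0x2 → set [RI]
  rd@[10:7]=0xf ⇒ R15
  imm@[6:0]=0x77 ⇒ $119

$119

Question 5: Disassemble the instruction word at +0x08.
[08] ad 50 → 0xad50
  opcode bits[15:11]=0x15: srl/RR
  rd: (w>>7)&0xf=0xa → R10
  rs: (w>>3)&0xf=0xa → R10

srl R10, R10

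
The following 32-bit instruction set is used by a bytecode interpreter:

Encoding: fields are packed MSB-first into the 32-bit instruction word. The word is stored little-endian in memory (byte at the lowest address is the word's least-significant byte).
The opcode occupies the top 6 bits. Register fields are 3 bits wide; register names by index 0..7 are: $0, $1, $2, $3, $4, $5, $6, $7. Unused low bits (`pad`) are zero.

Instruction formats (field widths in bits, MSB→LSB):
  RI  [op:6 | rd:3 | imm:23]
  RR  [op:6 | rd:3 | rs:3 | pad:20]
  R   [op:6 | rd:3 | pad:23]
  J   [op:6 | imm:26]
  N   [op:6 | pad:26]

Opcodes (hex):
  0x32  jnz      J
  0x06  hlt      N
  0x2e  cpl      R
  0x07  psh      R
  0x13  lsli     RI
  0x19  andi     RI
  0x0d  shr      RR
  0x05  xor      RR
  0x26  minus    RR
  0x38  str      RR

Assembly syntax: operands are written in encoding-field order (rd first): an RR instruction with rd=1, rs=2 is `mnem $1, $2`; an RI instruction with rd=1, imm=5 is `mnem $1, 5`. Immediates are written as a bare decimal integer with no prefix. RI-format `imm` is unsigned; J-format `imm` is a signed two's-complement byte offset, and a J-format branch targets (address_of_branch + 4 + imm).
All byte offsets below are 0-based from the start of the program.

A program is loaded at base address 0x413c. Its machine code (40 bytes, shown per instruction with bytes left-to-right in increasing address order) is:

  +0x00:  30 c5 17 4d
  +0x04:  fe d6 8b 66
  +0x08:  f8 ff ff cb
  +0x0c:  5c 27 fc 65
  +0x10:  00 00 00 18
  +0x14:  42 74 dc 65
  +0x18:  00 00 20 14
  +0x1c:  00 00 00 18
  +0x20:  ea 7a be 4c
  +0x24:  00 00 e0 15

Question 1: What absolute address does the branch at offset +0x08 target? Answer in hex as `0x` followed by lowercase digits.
0x4140

+0x08: f8 ff ff cb ⇒ word 0xcbfffff8 (little)
  opcode bits[31:26]=0x32: jnz/J
  [25:0] imm=67108856 (s26→-8) = -8
  target = base 0x413c + off 0x08 + 4 + imm -8 = 0x4140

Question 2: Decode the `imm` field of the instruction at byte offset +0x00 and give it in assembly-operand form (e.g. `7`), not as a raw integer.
1557808

[00] 30 c5 17 4d → 0x4d17c530
  top 6b → 0x13 → lsli [RI]
  rd@[25:23]=0x2 ⇒ $2
  imm@[22:0]=0x17c530 ⇒ 1557808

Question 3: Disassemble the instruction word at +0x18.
xor $0, $2

[18] 00 00 20 14 → 0x14200000
  top 6b → 0x5 → xor [RR]
  rd@[25:23]=0x0 ⇒ $0
  rs@[22:20]=0x2 ⇒ $2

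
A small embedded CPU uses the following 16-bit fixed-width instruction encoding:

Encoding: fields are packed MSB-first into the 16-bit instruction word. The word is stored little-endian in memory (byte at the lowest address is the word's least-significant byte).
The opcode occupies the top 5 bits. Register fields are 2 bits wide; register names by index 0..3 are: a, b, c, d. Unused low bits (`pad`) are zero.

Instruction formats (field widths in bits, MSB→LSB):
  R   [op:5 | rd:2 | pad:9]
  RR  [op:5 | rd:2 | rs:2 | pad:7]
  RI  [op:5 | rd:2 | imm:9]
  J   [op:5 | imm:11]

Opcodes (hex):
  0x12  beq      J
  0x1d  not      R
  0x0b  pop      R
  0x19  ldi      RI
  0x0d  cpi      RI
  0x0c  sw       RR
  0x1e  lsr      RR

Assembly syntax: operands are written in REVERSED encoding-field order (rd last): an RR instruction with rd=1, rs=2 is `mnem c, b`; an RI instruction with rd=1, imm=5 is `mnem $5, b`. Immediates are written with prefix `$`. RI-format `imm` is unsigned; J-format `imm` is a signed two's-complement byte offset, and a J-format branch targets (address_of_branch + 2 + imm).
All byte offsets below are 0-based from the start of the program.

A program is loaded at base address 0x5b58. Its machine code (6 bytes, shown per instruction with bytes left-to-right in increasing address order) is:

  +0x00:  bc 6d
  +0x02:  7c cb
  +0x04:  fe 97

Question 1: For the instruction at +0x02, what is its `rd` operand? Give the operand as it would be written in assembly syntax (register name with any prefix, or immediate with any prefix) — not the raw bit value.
off 0x02: read 7c cb as little → 0xcb7c
  opcode bits[15:11]=0x19: ldi/RI
  rd@[10:9]=0x1 ⇒ b
  imm@[8:0]=0x17c ⇒ $380

b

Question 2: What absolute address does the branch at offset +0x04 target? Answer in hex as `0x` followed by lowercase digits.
0x5b5c

[04] fe 97 → 0x97fe
  op=0x97fe>>11=0x12 ⇒ beq (J)
  imm: (w>>0)&0x7ff=0x7fe (s11→-2) → $-2
  target = base 0x5b58 + off 0x04 + 2 + imm -2 = 0x5b5c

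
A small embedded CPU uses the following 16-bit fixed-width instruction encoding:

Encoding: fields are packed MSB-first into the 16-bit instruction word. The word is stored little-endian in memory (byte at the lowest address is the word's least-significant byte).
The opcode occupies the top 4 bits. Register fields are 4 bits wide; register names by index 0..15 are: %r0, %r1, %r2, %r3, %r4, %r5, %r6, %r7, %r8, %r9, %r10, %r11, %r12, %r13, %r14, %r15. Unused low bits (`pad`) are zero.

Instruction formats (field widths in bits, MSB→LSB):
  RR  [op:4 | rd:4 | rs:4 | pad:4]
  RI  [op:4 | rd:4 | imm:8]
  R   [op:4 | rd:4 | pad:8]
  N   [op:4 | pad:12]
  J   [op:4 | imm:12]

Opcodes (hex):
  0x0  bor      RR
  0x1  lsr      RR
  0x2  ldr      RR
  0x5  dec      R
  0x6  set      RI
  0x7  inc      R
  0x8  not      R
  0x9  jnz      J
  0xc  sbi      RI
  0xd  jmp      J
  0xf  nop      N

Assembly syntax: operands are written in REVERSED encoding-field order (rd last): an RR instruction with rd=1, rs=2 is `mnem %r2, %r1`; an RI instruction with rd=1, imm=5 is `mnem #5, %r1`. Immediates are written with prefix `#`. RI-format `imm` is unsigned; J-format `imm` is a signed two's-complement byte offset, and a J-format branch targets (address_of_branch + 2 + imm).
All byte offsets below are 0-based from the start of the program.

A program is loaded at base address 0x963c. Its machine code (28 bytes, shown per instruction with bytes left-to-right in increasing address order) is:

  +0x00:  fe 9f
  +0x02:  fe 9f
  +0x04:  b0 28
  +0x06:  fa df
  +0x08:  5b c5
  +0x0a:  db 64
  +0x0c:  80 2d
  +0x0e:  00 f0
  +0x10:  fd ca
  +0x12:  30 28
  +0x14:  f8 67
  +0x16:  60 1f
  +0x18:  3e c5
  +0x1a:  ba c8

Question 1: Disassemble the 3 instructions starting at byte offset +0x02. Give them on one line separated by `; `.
jnz #-2; ldr %r11, %r8; jmp #-6

[02] fe 9f → 0x9ffe
  op=0x9ffe>>12=0x9 ⇒ jnz (J)
  imm: (w>>0)&0xfff=0xffe (s12→-2) → #-2
[04] b0 28 → 0x28b0
  op=0x28b0>>12=0x2 ⇒ ldr (RR)
  rd: (w>>8)&0xf=0x8 → %r8
  rs: (w>>4)&0xf=0xb → %r11
[06] fa df → 0xdffa
  op=0xdffa>>12=0xd ⇒ jmp (J)
  imm: (w>>0)&0xfff=0xffa (s12→-6) → #-6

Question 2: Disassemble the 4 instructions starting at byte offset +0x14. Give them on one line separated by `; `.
set #248, %r7; lsr %r6, %r15; sbi #62, %r5; sbi #186, %r8

+0x14: f8 67 ⇒ word 0x67f8 (little)
  op=0x67f8>>12=0x6 ⇒ set (RI)
  rd: (w>>8)&0xf=0x7 → %r7
  imm: (w>>0)&0xff=0xf8 → #248
+0x16: 60 1f ⇒ word 0x1f60 (little)
  op=0x1f60>>12=0x1 ⇒ lsr (RR)
  rd: (w>>8)&0xf=0xf → %r15
  rs: (w>>4)&0xf=0x6 → %r6
+0x18: 3e c5 ⇒ word 0xc53e (little)
  op=0xc53e>>12=0xc ⇒ sbi (RI)
  rd: (w>>8)&0xf=0x5 → %r5
  imm: (w>>0)&0xff=0x3e → #62
+0x1a: ba c8 ⇒ word 0xc8ba (little)
  op=0xc8ba>>12=0xc ⇒ sbi (RI)
  rd: (w>>8)&0xf=0x8 → %r8
  imm: (w>>0)&0xff=0xba → #186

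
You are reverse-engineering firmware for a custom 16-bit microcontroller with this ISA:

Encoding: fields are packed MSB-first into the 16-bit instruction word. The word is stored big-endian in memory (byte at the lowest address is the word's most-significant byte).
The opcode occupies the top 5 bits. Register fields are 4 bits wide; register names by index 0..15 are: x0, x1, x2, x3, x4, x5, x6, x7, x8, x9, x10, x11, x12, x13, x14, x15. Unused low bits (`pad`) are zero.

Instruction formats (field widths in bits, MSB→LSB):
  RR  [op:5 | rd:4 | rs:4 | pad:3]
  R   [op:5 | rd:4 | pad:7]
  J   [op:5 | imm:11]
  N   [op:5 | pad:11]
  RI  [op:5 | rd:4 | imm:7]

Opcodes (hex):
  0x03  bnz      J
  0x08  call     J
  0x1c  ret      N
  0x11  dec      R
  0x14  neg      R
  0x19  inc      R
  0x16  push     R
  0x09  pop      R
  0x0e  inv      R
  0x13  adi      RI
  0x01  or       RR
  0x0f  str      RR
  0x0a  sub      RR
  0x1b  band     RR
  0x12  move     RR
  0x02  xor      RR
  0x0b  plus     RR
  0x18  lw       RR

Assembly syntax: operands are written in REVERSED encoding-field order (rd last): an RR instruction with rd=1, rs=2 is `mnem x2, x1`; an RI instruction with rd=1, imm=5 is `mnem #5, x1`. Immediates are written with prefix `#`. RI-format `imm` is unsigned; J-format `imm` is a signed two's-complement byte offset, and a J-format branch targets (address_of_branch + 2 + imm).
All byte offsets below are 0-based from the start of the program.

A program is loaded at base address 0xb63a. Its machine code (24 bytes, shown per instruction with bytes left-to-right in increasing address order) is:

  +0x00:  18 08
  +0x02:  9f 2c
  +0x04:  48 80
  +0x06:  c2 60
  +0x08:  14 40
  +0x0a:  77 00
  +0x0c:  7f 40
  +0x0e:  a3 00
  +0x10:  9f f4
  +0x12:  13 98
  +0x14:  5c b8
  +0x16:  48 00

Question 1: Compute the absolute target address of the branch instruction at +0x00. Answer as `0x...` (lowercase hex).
@+00  big-endian(18 08) = 0x1808
  op=0x1808>>11=0x3 ⇒ bnz (J)
  [10:0] imm=8 = #8
  target = base 0xb63a + off 0x00 + 2 + imm 8 = 0xb644

0xb644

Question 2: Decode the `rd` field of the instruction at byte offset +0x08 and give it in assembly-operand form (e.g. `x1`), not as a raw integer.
x8

@+08  big-endian(14 40) = 0x1440
  top 5b → 0x2 → xor [RR]
  rd@[10:7]=0x8 ⇒ x8
  rs@[6:3]=0x8 ⇒ x8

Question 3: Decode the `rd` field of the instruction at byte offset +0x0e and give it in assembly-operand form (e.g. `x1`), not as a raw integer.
x6

@+0e  big-endian(a3 00) = 0xa300
  top 5b → 0x14 → neg [R]
  rd: (w>>7)&0xf=0x6 → x6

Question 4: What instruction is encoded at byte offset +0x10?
off 0x10: read 9f f4 as big → 0x9ff4
  op=0x9ff4>>11=0x13 ⇒ adi (RI)
  rd: (w>>7)&0xf=0xf → x15
  imm: (w>>0)&0x7f=0x74 → #116

adi #116, x15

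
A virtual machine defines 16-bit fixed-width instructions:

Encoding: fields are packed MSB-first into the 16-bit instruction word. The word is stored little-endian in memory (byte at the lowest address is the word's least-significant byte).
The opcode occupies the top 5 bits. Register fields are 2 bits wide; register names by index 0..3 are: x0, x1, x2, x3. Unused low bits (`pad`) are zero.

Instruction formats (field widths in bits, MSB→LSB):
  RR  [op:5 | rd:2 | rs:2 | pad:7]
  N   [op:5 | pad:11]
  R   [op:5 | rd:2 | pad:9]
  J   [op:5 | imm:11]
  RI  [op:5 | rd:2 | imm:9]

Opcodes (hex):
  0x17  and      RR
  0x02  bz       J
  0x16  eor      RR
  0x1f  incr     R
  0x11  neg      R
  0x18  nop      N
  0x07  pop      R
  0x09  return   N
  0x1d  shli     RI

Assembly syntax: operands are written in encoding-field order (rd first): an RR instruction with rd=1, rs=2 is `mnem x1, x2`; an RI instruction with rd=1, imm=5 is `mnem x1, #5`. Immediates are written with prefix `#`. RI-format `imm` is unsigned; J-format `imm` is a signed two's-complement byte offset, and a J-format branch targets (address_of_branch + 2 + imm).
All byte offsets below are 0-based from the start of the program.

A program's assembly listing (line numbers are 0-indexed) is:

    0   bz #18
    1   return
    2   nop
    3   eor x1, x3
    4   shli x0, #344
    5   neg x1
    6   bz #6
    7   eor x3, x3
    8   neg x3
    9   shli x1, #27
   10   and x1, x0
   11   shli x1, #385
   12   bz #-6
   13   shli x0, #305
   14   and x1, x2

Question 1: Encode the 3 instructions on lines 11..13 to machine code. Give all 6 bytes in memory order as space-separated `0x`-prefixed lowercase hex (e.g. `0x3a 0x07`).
0x81 0xeb 0xfa 0x17 0x31 0xe9

line 11 (shli): pack op=0x1d:5|rd=1:2|imm=385:9 = 0xeb81; little→ 81 eb
line 12 (bz): pack op=0x2:5|imm=-6:11 = 0x17fa; little→ fa 17
line 13 (shli): pack op=0x1d:5|rd=0:2|imm=305:9 = 0xe931; little→ 31 e9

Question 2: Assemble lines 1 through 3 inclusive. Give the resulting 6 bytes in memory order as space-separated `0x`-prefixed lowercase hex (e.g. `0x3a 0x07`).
L1: return op=0x9:5|pad=0:11 ⇒ 0x4800 ⇒ little 00 48
L2: nop op=0x18:5|pad=0:11 ⇒ 0xc000 ⇒ little 00 c0
L3: eor op=0x16:5|rd=1:2|rs=3:2|pad=0:7 ⇒ 0xb380 ⇒ little 80 b3

0x00 0x48 0x00 0xc0 0x80 0xb3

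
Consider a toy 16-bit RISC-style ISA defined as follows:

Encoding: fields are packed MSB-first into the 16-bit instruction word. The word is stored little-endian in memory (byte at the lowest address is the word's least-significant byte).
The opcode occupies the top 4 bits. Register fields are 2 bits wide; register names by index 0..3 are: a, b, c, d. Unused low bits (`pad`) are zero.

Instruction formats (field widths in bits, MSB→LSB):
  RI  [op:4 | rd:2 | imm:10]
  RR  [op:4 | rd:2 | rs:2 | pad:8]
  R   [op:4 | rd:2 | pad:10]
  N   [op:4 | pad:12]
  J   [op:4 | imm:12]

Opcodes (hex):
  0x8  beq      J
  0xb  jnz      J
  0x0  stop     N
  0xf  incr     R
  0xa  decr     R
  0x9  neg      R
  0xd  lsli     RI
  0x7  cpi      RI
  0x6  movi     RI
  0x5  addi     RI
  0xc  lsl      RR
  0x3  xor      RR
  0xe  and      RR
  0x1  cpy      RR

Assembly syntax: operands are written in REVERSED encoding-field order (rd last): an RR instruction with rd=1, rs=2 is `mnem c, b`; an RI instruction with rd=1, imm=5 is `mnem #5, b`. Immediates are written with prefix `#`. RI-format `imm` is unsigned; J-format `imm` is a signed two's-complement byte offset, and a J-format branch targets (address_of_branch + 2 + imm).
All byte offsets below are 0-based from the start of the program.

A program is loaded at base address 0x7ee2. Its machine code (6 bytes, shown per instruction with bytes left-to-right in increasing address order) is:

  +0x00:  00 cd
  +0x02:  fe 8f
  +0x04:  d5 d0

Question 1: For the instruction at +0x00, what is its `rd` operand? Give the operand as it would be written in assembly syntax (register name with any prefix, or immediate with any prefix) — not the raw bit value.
d

off 0x00: read 00 cd as little → 0xcd00
  opcode bits[15:12]=0xc: lsl/RR
  rd@[11:10]=0x3 ⇒ d
  rs@[9:8]=0x1 ⇒ b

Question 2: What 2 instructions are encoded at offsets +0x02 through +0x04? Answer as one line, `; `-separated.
beq #-2; lsli #213, a

[02] fe 8f → 0x8ffe
  op=0x8ffe>>12=0x8 ⇒ beq (J)
  imm@[11:0]=0xffe (s12→-2) ⇒ #-2
[04] d5 d0 → 0xd0d5
  op=0xd0d5>>12=0xd ⇒ lsli (RI)
  rd@[11:10]=0x0 ⇒ a
  imm@[9:0]=0xd5 ⇒ #213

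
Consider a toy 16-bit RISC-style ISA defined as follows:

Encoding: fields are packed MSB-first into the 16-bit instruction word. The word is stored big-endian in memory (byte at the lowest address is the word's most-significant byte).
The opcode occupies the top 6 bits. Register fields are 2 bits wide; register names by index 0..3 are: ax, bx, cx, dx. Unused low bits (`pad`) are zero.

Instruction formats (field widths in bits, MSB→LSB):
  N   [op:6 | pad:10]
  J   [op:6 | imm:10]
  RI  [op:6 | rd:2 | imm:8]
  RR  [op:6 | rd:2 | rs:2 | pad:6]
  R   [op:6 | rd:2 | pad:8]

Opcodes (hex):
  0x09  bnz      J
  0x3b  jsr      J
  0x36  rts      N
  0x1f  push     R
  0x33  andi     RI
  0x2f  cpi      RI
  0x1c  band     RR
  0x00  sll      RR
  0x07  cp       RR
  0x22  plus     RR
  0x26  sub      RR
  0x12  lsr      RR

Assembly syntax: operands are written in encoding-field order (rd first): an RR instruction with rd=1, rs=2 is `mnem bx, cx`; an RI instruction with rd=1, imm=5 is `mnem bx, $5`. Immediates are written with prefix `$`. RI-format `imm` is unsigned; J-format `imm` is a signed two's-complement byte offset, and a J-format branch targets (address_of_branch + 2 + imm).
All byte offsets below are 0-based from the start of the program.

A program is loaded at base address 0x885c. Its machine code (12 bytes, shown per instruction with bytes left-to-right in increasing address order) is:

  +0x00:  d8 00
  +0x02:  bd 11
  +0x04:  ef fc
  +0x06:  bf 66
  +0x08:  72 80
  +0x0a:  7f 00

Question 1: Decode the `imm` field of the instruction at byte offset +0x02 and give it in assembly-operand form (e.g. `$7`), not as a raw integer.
+0x02: bd 11 ⇒ word 0xbd11 (big)
  op=0xbd11>>10=0x2f ⇒ cpi (RI)
  [9:8] rd=1 = bx
  [7:0] imm=17 = $17

$17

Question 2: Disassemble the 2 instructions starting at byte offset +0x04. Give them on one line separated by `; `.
off 0x04: read ef fc as big → 0xeffc
  op=0xeffc>>10=0x3b ⇒ jsr (J)
  imm: (w>>0)&0x3ff=0x3fc (s10→-4) → $-4
off 0x06: read bf 66 as big → 0xbf66
  op=0xbf66>>10=0x2f ⇒ cpi (RI)
  rd: (w>>8)&0x3=0x3 → dx
  imm: (w>>0)&0xff=0x66 → $102

jsr $-4; cpi dx, $102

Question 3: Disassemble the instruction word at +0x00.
[00] d8 00 → 0xd800
  top 6b → 0x36 → rts [N]

rts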